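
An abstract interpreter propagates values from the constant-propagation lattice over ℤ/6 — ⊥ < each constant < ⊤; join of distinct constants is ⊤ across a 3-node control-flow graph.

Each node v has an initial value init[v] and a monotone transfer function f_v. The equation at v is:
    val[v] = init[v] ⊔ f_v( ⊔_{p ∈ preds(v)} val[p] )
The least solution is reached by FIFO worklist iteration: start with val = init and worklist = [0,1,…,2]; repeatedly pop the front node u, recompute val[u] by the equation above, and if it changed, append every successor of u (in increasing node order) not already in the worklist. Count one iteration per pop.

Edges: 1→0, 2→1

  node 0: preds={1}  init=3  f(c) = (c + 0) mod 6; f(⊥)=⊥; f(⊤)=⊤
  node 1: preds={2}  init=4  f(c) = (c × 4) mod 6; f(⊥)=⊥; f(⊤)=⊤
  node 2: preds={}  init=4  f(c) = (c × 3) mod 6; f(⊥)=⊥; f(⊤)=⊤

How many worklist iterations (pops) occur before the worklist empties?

Trace (3 dequeues):
  [1] u=0 | in 4 | out ⊤ | prev 3 | push {}
  [2] u=1 | in 4 | out 4 | ==
  [3] u=2 | in ⊥ | out 4 | ==

Converged values:
  [0] ⊤
  [1] 4
  [2] 4

3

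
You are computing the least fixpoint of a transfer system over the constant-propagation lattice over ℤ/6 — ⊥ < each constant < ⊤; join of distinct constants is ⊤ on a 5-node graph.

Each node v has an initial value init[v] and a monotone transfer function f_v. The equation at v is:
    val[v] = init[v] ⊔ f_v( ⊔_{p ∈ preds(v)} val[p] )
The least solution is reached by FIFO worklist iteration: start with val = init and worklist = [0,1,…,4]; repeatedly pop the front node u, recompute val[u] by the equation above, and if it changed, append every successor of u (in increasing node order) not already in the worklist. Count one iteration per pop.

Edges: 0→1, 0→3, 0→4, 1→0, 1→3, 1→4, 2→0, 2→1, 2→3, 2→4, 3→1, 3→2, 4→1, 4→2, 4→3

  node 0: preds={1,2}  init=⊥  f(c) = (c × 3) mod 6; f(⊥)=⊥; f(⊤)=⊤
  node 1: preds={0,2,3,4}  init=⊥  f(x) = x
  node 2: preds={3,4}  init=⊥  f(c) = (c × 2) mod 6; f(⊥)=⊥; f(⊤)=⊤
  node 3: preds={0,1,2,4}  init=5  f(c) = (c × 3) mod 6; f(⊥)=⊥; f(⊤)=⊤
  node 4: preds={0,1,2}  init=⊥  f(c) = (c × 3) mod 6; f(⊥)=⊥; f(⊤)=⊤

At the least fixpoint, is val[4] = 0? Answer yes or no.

Trace (12 dequeues):
  [1] u=0 | in ⊥ | out ⊥ | ==
  [2] u=1 | in 5 | out 5 | prev ⊥ | push {0}
  [3] u=2 | in 5 | out 4 | prev ⊥ | push {1}
  [4] u=3 | in ⊤ | out ⊤ | prev 5 | push {2}
  [5] u=4 | in ⊤ | out ⊤ | prev ⊥ | push {3}
  [6] u=0 | in ⊤ | out ⊤ | prev ⊥ | push {4}
  [7] u=1 | in ⊤ | out ⊤ | prev 5 | push {0}
  [8] u=2 | in ⊤ | out ⊤ | prev 4 | push {1}
  [9] u=3 | in ⊤ | out ⊤ | ==
  [10] u=4 | in ⊤ | out ⊤ | ==
  [11] u=0 | in ⊤ | out ⊤ | ==
  [12] u=1 | in ⊤ | out ⊤ | ==

Converged values:
  [0] ⊤
  [1] ⊤
  [2] ⊤
  [3] ⊤
  [4] ⊤

no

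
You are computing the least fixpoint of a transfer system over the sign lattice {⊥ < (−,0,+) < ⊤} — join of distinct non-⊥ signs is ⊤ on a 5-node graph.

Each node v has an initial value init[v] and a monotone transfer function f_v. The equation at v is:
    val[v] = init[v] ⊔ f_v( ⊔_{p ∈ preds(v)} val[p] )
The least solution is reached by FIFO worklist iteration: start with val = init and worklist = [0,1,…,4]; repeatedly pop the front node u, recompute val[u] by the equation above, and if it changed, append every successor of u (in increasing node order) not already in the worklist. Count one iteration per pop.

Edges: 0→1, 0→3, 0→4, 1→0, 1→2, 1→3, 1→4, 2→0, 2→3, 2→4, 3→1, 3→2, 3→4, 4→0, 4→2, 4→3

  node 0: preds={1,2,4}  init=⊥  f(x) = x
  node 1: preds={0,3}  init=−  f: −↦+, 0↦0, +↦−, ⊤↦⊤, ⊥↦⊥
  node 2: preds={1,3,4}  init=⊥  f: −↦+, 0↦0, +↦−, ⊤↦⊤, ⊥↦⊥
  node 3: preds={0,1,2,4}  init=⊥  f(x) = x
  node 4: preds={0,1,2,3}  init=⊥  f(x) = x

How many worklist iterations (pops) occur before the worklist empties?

10

Trace (10 dequeues):
  [1] u=0 | in − | out − | prev ⊥ | push {}
  [2] u=1 | in − | out ⊤ | prev − | push {0}
  [3] u=2 | in ⊤ | out ⊤ | prev ⊥ | push {}
  [4] u=3 | in ⊤ | out ⊤ | prev ⊥ | push {1,2}
  [5] u=4 | in ⊤ | out ⊤ | prev ⊥ | push {3}
  [6] u=0 | in ⊤ | out ⊤ | prev − | push {4}
  [7] u=1 | in ⊤ | out ⊤ | ==
  [8] u=2 | in ⊤ | out ⊤ | ==
  [9] u=3 | in ⊤ | out ⊤ | ==
  [10] u=4 | in ⊤ | out ⊤ | ==

Converged values:
  [0] ⊤
  [1] ⊤
  [2] ⊤
  [3] ⊤
  [4] ⊤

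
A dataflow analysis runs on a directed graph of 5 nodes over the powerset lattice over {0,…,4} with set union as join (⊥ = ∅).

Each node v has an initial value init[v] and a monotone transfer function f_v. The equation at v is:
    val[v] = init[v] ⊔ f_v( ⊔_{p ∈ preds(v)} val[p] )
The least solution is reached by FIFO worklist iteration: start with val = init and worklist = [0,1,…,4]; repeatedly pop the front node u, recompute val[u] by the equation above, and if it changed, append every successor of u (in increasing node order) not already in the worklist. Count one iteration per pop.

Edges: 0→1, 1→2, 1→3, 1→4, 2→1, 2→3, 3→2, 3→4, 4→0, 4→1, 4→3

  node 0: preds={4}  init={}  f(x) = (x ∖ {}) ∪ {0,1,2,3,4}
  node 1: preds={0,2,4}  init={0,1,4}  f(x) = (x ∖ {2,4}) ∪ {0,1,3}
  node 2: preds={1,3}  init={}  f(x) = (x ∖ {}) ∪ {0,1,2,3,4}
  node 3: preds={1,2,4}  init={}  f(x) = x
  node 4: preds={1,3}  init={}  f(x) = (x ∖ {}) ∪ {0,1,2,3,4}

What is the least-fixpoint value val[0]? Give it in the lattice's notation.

{0,1,2,3,4}

Worklist (9 pops):
  #1 pop 0: in={} → {0,1,2,3,4} (was {}); enqueue []
  #2 pop 1: in={0,1,2,3,4} → {0,1,3,4} (was {0,1,4}); enqueue []
  #3 pop 2: in={0,1,3,4} → {0,1,2,3,4} (was {}); enqueue [1]
  #4 pop 3: in={0,1,2,3,4} → {0,1,2,3,4} (was {}); enqueue [2]
  #5 pop 4: in={0,1,2,3,4} → {0,1,2,3,4} (was {}); enqueue [0,3]
  #6 pop 1: in={0,1,2,3,4} → {0,1,3,4} (no change)
  #7 pop 2: in={0,1,2,3,4} → {0,1,2,3,4} (no change)
  #8 pop 0: in={0,1,2,3,4} → {0,1,2,3,4} (no change)
  #9 pop 3: in={0,1,2,3,4} → {0,1,2,3,4} (no change)

Fixpoint:
  val[0] = {0,1,2,3,4}
  val[1] = {0,1,3,4}
  val[2] = {0,1,2,3,4}
  val[3] = {0,1,2,3,4}
  val[4] = {0,1,2,3,4}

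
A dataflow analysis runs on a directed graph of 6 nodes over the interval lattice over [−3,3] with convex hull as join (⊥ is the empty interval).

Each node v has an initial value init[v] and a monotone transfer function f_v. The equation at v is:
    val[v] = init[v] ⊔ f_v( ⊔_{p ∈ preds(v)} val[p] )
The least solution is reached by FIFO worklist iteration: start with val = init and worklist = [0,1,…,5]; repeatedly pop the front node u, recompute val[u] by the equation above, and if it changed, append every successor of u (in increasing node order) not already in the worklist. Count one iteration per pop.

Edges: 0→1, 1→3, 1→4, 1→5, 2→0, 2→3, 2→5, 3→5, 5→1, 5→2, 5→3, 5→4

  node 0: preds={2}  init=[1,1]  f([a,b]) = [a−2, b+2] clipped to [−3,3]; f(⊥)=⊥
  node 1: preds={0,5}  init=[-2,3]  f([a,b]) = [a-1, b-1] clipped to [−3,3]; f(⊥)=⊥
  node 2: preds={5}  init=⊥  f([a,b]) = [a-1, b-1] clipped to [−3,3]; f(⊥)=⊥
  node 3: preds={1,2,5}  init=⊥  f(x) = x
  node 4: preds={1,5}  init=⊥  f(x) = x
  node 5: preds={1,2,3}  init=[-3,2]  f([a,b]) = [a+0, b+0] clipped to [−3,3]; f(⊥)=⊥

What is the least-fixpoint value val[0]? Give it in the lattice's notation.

[-3,3]

Worklist (13 pops):
  #1 pop 0: in=⊥ → [1,1] (no change)
  #2 pop 1: in=[-3,2] → [-3,3] (was [-2,3]); enqueue []
  #3 pop 2: in=[-3,2] → [-3,1] (was ⊥); enqueue [0]
  #4 pop 3: in=[-3,3] → [-3,3] (was ⊥); enqueue []
  #5 pop 4: in=[-3,3] → [-3,3] (was ⊥); enqueue []
  #6 pop 5: in=[-3,3] → [-3,3] (was [-3,2]); enqueue [1,2,3,4]
  #7 pop 0: in=[-3,1] → [-3,3] (was [1,1]); enqueue []
  #8 pop 1: in=[-3,3] → [-3,3] (no change)
  #9 pop 2: in=[-3,3] → [-3,2] (was [-3,1]); enqueue [0,5]
  #10 pop 3: in=[-3,3] → [-3,3] (no change)
  #11 pop 4: in=[-3,3] → [-3,3] (no change)
  #12 pop 0: in=[-3,2] → [-3,3] (no change)
  #13 pop 5: in=[-3,3] → [-3,3] (no change)

Fixpoint:
  val[0] = [-3,3]
  val[1] = [-3,3]
  val[2] = [-3,2]
  val[3] = [-3,3]
  val[4] = [-3,3]
  val[5] = [-3,3]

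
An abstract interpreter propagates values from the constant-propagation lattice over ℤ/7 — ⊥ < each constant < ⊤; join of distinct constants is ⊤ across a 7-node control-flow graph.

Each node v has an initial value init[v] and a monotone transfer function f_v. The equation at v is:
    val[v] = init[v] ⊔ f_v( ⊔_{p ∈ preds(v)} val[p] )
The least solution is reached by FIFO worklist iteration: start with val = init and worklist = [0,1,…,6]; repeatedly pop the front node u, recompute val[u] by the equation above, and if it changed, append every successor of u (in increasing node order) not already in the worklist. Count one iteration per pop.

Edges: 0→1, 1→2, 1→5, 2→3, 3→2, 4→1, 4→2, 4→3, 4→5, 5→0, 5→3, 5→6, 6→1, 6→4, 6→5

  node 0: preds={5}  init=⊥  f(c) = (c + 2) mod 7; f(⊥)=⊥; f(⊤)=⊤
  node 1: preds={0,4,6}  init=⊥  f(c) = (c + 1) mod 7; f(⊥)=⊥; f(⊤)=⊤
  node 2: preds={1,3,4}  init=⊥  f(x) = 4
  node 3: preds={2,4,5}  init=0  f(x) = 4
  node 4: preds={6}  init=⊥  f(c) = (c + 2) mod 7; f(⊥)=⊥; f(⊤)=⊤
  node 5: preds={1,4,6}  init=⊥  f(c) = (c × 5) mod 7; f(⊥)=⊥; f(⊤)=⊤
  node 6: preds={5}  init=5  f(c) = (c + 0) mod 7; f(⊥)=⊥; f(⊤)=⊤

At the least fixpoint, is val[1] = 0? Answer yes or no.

no

Worklist (16 pops):
  #1 pop 0: in=⊥ → ⊥ (no change)
  #2 pop 1: in=5 → 6 (was ⊥); enqueue []
  #3 pop 2: in=⊤ → 4 (was ⊥); enqueue []
  #4 pop 3: in=4 → ⊤ (was 0); enqueue [2]
  #5 pop 4: in=5 → 0 (was ⊥); enqueue [1,3]
  #6 pop 5: in=⊤ → ⊤ (was ⊥); enqueue [0]
  #7 pop 6: in=⊤ → ⊤ (was 5); enqueue [4,5]
  #8 pop 2: in=⊤ → 4 (no change)
  #9 pop 1: in=⊤ → ⊤ (was 6); enqueue [2]
  #10 pop 3: in=⊤ → ⊤ (no change)
  #11 pop 0: in=⊤ → ⊤ (was ⊥); enqueue [1]
  #12 pop 4: in=⊤ → ⊤ (was 0); enqueue [3]
  #13 pop 5: in=⊤ → ⊤ (no change)
  #14 pop 2: in=⊤ → 4 (no change)
  #15 pop 1: in=⊤ → ⊤ (no change)
  #16 pop 3: in=⊤ → ⊤ (no change)

Fixpoint:
  val[0] = ⊤
  val[1] = ⊤
  val[2] = 4
  val[3] = ⊤
  val[4] = ⊤
  val[5] = ⊤
  val[6] = ⊤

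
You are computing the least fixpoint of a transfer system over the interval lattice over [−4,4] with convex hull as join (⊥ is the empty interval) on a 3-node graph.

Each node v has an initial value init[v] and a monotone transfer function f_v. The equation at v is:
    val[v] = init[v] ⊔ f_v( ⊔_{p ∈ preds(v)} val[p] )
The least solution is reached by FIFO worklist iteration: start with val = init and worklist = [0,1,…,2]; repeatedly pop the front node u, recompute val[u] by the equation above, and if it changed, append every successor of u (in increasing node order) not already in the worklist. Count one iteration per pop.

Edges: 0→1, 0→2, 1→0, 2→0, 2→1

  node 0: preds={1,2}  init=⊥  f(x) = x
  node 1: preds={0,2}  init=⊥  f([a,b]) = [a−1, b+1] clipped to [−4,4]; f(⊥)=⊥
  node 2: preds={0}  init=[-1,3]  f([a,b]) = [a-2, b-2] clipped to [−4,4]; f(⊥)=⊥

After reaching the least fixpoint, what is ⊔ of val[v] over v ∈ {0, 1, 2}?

Worklist (9 pops):
  #1 pop 0: in=[-1,3] → [-1,3] (was ⊥); enqueue []
  #2 pop 1: in=[-1,3] → [-2,4] (was ⊥); enqueue [0]
  #3 pop 2: in=[-1,3] → [-3,3] (was [-1,3]); enqueue [1]
  #4 pop 0: in=[-3,4] → [-3,4] (was [-1,3]); enqueue [2]
  #5 pop 1: in=[-3,4] → [-4,4] (was [-2,4]); enqueue [0]
  #6 pop 2: in=[-3,4] → [-4,3] (was [-3,3]); enqueue [1]
  #7 pop 0: in=[-4,4] → [-4,4] (was [-3,4]); enqueue [2]
  #8 pop 1: in=[-4,4] → [-4,4] (no change)
  #9 pop 2: in=[-4,4] → [-4,3] (no change)

Fixpoint:
  val[0] = [-4,4]
  val[1] = [-4,4]
  val[2] = [-4,3]

[-4,4]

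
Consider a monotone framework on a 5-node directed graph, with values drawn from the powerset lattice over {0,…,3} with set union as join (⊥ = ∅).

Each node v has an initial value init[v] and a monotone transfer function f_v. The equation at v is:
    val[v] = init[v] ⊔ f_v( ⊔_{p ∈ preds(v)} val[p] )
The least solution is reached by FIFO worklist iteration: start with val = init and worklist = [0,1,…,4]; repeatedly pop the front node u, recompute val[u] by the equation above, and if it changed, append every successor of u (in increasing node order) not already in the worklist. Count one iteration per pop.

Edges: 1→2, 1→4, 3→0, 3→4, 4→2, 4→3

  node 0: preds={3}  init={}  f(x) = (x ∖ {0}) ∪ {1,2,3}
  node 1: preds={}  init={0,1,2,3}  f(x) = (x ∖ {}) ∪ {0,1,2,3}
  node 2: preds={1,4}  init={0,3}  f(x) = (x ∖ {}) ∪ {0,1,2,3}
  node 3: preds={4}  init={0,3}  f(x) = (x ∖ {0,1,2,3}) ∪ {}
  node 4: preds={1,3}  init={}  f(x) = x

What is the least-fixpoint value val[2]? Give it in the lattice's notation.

{0,1,2,3}

Iteration log — 7 steps:
  step 1. node 0  ⊔preds={0,3}  new={1,2,3}  old={}  +wl: 
  step 2. node 1  ⊔preds={}  new={0,1,2,3}  stable
  step 3. node 2  ⊔preds={0,1,2,3}  new={0,1,2,3}  old={0,3}  +wl: 
  step 4. node 3  ⊔preds={}  new={0,3}  stable
  step 5. node 4  ⊔preds={0,1,2,3}  new={0,1,2,3}  old={}  +wl: 2,3
  step 6. node 2  ⊔preds={0,1,2,3}  new={0,1,2,3}  stable
  step 7. node 3  ⊔preds={0,1,2,3}  new={0,3}  stable

Least fixpoint reached:
  node 0: {1,2,3}
  node 1: {0,1,2,3}
  node 2: {0,1,2,3}
  node 3: {0,3}
  node 4: {0,1,2,3}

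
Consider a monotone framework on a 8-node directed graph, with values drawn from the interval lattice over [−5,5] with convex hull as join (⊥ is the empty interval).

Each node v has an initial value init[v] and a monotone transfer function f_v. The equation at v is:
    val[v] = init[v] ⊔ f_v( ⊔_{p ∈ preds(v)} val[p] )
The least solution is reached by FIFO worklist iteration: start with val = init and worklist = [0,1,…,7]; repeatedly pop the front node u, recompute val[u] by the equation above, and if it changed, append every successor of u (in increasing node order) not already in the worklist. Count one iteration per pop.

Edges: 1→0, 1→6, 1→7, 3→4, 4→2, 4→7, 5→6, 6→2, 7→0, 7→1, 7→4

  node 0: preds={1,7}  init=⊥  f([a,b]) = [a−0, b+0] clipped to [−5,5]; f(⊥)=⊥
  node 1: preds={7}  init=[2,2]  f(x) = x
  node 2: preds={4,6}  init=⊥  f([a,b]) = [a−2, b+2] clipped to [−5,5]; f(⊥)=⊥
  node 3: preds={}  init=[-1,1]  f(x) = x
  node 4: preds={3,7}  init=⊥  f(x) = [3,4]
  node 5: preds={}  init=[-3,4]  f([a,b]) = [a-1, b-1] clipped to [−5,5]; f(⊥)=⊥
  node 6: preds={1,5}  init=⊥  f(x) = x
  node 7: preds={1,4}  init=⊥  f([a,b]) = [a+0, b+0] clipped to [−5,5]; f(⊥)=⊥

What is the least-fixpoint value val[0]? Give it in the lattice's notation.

[2,4]

Worklist (15 pops):
  #1 pop 0: in=[2,2] → [2,2] (was ⊥); enqueue []
  #2 pop 1: in=⊥ → [2,2] (no change)
  #3 pop 2: in=⊥ → ⊥ (no change)
  #4 pop 3: in=⊥ → [-1,1] (no change)
  #5 pop 4: in=[-1,1] → [3,4] (was ⊥); enqueue [2]
  #6 pop 5: in=⊥ → [-3,4] (no change)
  #7 pop 6: in=[-3,4] → [-3,4] (was ⊥); enqueue []
  #8 pop 7: in=[2,4] → [2,4] (was ⊥); enqueue [0,1,4]
  #9 pop 2: in=[-3,4] → [-5,5] (was ⊥); enqueue []
  #10 pop 0: in=[2,4] → [2,4] (was [2,2]); enqueue []
  #11 pop 1: in=[2,4] → [2,4] (was [2,2]); enqueue [0,6,7]
  #12 pop 4: in=[-1,4] → [3,4] (no change)
  #13 pop 0: in=[2,4] → [2,4] (no change)
  #14 pop 6: in=[-3,4] → [-3,4] (no change)
  #15 pop 7: in=[2,4] → [2,4] (no change)

Fixpoint:
  val[0] = [2,4]
  val[1] = [2,4]
  val[2] = [-5,5]
  val[3] = [-1,1]
  val[4] = [3,4]
  val[5] = [-3,4]
  val[6] = [-3,4]
  val[7] = [2,4]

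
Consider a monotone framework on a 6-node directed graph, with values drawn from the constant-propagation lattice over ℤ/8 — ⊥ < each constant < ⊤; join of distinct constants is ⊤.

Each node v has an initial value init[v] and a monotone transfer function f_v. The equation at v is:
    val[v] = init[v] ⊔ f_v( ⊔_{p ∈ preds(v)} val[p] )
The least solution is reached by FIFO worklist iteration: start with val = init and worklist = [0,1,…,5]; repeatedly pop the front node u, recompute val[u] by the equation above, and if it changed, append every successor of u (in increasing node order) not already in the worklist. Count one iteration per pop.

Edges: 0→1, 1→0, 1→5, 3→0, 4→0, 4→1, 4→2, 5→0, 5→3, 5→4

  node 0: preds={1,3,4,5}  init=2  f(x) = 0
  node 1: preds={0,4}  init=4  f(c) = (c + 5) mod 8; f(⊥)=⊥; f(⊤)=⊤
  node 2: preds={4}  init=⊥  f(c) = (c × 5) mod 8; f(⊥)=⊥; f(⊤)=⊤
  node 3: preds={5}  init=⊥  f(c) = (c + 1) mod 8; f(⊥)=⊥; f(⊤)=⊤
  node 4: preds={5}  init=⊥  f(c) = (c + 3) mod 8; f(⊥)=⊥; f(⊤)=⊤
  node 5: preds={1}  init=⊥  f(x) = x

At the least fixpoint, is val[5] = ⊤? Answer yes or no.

yes

Worklist (12 pops):
  #1 pop 0: in=4 → ⊤ (was 2); enqueue []
  #2 pop 1: in=⊤ → ⊤ (was 4); enqueue [0]
  #3 pop 2: in=⊥ → ⊥ (no change)
  #4 pop 3: in=⊥ → ⊥ (no change)
  #5 pop 4: in=⊥ → ⊥ (no change)
  #6 pop 5: in=⊤ → ⊤ (was ⊥); enqueue [3,4]
  #7 pop 0: in=⊤ → ⊤ (no change)
  #8 pop 3: in=⊤ → ⊤ (was ⊥); enqueue [0]
  #9 pop 4: in=⊤ → ⊤ (was ⊥); enqueue [1,2]
  #10 pop 0: in=⊤ → ⊤ (no change)
  #11 pop 1: in=⊤ → ⊤ (no change)
  #12 pop 2: in=⊤ → ⊤ (was ⊥); enqueue []

Fixpoint:
  val[0] = ⊤
  val[1] = ⊤
  val[2] = ⊤
  val[3] = ⊤
  val[4] = ⊤
  val[5] = ⊤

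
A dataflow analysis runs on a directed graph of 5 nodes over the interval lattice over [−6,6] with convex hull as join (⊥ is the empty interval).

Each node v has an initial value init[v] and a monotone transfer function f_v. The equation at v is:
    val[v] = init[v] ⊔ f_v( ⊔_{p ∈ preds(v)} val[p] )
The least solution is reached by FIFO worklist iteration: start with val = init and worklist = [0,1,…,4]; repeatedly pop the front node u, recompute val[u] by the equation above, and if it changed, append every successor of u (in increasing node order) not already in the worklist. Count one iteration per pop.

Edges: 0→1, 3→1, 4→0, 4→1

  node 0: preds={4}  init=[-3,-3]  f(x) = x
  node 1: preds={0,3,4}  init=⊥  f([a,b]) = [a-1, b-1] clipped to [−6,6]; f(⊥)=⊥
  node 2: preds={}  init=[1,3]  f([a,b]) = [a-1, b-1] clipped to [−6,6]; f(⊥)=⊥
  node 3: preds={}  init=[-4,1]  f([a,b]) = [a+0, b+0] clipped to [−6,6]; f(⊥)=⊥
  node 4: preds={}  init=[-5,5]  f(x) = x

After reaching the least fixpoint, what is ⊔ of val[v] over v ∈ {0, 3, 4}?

[-5,5]

Worklist (5 pops):
  #1 pop 0: in=[-5,5] → [-5,5] (was [-3,-3]); enqueue []
  #2 pop 1: in=[-5,5] → [-6,4] (was ⊥); enqueue []
  #3 pop 2: in=⊥ → [1,3] (no change)
  #4 pop 3: in=⊥ → [-4,1] (no change)
  #5 pop 4: in=⊥ → [-5,5] (no change)

Fixpoint:
  val[0] = [-5,5]
  val[1] = [-6,4]
  val[2] = [1,3]
  val[3] = [-4,1]
  val[4] = [-5,5]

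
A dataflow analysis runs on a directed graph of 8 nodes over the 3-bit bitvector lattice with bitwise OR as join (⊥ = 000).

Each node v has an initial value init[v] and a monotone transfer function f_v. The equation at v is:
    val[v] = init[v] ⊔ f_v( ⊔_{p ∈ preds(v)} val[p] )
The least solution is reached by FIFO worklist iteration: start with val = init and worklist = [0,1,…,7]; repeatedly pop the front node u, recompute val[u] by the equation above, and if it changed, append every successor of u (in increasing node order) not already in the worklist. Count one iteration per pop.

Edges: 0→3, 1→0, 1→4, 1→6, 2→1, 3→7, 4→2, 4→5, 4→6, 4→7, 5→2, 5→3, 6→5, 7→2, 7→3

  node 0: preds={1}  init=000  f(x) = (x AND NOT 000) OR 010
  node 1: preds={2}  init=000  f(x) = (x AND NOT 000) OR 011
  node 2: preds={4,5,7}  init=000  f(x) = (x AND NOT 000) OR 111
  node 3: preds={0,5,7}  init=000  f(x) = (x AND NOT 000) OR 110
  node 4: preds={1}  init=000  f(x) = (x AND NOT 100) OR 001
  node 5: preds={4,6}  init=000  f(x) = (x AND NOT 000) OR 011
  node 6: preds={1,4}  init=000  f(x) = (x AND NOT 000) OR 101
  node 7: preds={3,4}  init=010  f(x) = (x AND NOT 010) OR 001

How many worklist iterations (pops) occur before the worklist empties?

Worklist (19 pops):
  #1 pop 0: in=000 → 010 (was 000); enqueue []
  #2 pop 1: in=000 → 011 (was 000); enqueue [0]
  #3 pop 2: in=010 → 111 (was 000); enqueue [1]
  #4 pop 3: in=010 → 110 (was 000); enqueue []
  #5 pop 4: in=011 → 011 (was 000); enqueue [2]
  #6 pop 5: in=011 → 011 (was 000); enqueue [3]
  #7 pop 6: in=011 → 111 (was 000); enqueue [5]
  #8 pop 7: in=111 → 111 (was 010); enqueue []
  #9 pop 0: in=011 → 011 (was 010); enqueue []
  #10 pop 1: in=111 → 111 (was 011); enqueue [0,4,6]
  #11 pop 2: in=111 → 111 (no change)
  #12 pop 3: in=111 → 111 (was 110); enqueue [7]
  #13 pop 5: in=111 → 111 (was 011); enqueue [2,3]
  #14 pop 0: in=111 → 111 (was 011); enqueue []
  #15 pop 4: in=111 → 011 (no change)
  #16 pop 6: in=111 → 111 (no change)
  #17 pop 7: in=111 → 111 (no change)
  #18 pop 2: in=111 → 111 (no change)
  #19 pop 3: in=111 → 111 (no change)

Fixpoint:
  val[0] = 111
  val[1] = 111
  val[2] = 111
  val[3] = 111
  val[4] = 011
  val[5] = 111
  val[6] = 111
  val[7] = 111

19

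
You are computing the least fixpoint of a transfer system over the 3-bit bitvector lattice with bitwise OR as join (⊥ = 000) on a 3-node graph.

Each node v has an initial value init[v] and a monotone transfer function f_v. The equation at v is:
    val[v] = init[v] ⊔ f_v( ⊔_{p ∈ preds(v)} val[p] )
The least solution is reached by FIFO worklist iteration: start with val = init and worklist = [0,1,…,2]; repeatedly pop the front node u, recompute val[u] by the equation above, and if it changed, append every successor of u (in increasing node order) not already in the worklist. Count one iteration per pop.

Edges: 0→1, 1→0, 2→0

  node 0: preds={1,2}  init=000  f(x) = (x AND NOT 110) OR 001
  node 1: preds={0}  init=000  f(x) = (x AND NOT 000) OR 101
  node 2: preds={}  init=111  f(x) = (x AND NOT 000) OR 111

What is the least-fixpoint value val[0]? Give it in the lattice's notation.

001

Trace (4 dequeues):
  [1] u=0 | in 111 | out 001 | prev 000 | push {}
  [2] u=1 | in 001 | out 101 | prev 000 | push {0}
  [3] u=2 | in 000 | out 111 | ==
  [4] u=0 | in 111 | out 001 | ==

Converged values:
  [0] 001
  [1] 101
  [2] 111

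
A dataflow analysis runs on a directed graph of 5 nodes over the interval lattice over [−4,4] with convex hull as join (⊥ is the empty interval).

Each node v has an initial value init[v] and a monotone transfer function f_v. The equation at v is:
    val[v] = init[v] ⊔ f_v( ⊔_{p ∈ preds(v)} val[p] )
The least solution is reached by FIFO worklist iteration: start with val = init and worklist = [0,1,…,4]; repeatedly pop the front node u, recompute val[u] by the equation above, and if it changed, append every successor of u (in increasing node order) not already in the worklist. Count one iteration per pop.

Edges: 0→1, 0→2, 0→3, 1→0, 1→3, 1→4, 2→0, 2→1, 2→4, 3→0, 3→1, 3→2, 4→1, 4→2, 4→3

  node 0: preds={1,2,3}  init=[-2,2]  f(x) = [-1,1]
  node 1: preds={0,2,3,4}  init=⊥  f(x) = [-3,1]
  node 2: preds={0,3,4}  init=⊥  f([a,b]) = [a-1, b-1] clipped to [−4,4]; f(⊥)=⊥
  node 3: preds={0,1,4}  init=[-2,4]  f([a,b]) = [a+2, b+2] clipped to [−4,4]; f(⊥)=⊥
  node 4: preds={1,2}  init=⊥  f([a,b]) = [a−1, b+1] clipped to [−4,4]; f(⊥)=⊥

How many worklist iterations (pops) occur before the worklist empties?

Worklist (12 pops):
  #1 pop 0: in=[-2,4] → [-2,2] (no change)
  #2 pop 1: in=[-2,4] → [-3,1] (was ⊥); enqueue [0]
  #3 pop 2: in=[-2,4] → [-3,3] (was ⊥); enqueue [1]
  #4 pop 3: in=[-3,2] → [-2,4] (no change)
  #5 pop 4: in=[-3,3] → [-4,4] (was ⊥); enqueue [2,3]
  #6 pop 0: in=[-3,4] → [-2,2] (no change)
  #7 pop 1: in=[-4,4] → [-3,1] (no change)
  #8 pop 2: in=[-4,4] → [-4,3] (was [-3,3]); enqueue [0,1,4]
  #9 pop 3: in=[-4,4] → [-2,4] (no change)
  #10 pop 0: in=[-4,4] → [-2,2] (no change)
  #11 pop 1: in=[-4,4] → [-3,1] (no change)
  #12 pop 4: in=[-4,3] → [-4,4] (no change)

Fixpoint:
  val[0] = [-2,2]
  val[1] = [-3,1]
  val[2] = [-4,3]
  val[3] = [-2,4]
  val[4] = [-4,4]

12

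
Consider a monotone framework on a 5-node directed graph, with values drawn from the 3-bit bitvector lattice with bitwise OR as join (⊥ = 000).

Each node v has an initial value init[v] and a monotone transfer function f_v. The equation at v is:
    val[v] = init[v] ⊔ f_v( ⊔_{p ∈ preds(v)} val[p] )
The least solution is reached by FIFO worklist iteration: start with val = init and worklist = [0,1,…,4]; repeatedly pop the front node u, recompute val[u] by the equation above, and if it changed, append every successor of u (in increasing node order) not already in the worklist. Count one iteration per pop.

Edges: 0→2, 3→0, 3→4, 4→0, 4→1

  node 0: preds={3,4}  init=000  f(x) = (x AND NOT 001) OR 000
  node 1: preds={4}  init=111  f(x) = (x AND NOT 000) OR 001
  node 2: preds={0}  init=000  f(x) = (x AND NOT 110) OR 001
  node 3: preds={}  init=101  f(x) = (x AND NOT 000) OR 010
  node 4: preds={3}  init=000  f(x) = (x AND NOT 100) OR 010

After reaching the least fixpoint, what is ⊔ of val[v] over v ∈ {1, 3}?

111

Trace (8 dequeues):
  [1] u=0 | in 101 | out 100 | prev 000 | push {}
  [2] u=1 | in 000 | out 111 | ==
  [3] u=2 | in 100 | out 001 | prev 000 | push {}
  [4] u=3 | in 000 | out 111 | prev 101 | push {0}
  [5] u=4 | in 111 | out 011 | prev 000 | push {1}
  [6] u=0 | in 111 | out 110 | prev 100 | push {2}
  [7] u=1 | in 011 | out 111 | ==
  [8] u=2 | in 110 | out 001 | ==

Converged values:
  [0] 110
  [1] 111
  [2] 001
  [3] 111
  [4] 011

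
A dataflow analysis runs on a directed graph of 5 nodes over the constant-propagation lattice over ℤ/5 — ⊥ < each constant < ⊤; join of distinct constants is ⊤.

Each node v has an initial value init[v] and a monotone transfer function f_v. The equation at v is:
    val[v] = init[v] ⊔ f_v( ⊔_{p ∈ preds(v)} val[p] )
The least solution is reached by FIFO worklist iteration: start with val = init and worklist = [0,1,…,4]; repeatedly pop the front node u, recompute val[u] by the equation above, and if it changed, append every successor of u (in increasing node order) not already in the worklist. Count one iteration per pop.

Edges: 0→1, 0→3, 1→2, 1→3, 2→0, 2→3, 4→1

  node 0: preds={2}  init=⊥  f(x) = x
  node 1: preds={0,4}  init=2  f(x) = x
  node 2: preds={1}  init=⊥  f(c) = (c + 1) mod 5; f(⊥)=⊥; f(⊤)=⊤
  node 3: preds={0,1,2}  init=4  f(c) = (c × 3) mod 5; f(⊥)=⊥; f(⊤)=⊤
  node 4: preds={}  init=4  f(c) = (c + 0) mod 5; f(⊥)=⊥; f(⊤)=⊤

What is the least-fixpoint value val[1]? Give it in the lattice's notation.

Worklist (8 pops):
  #1 pop 0: in=⊥ → ⊥ (no change)
  #2 pop 1: in=4 → ⊤ (was 2); enqueue []
  #3 pop 2: in=⊤ → ⊤ (was ⊥); enqueue [0]
  #4 pop 3: in=⊤ → ⊤ (was 4); enqueue []
  #5 pop 4: in=⊥ → 4 (no change)
  #6 pop 0: in=⊤ → ⊤ (was ⊥); enqueue [1,3]
  #7 pop 1: in=⊤ → ⊤ (no change)
  #8 pop 3: in=⊤ → ⊤ (no change)

Fixpoint:
  val[0] = ⊤
  val[1] = ⊤
  val[2] = ⊤
  val[3] = ⊤
  val[4] = 4

⊤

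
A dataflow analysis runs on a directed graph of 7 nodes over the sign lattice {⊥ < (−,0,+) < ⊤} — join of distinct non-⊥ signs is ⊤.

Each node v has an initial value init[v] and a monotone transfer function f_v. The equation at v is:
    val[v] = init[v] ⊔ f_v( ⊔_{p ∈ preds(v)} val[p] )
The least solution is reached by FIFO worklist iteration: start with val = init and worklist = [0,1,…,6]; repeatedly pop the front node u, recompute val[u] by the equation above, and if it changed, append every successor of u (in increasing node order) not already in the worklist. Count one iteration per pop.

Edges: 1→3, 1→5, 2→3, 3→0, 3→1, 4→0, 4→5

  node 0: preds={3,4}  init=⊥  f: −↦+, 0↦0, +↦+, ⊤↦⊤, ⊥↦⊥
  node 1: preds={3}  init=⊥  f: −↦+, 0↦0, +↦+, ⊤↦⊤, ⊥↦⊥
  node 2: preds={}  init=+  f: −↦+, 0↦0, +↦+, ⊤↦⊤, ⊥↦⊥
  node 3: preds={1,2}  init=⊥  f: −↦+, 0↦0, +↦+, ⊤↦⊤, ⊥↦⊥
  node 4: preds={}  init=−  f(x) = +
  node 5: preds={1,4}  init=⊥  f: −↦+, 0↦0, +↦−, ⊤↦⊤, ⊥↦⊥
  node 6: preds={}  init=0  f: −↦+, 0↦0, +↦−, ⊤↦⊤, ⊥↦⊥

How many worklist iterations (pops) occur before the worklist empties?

Iteration log — 11 steps:
  step 1. node 0  ⊔preds=−  new=+  old=⊥  +wl: 
  step 2. node 1  ⊔preds=⊥  new=⊥  stable
  step 3. node 2  ⊔preds=⊥  new=+  stable
  step 4. node 3  ⊔preds=+  new=+  old=⊥  +wl: 0,1
  step 5. node 4  ⊔preds=⊥  new=⊤  old=−  +wl: 
  step 6. node 5  ⊔preds=⊤  new=⊤  old=⊥  +wl: 
  step 7. node 6  ⊔preds=⊥  new=0  stable
  step 8. node 0  ⊔preds=⊤  new=⊤  old=+  +wl: 
  step 9. node 1  ⊔preds=+  new=+  old=⊥  +wl: 3,5
  step 10. node 3  ⊔preds=+  new=+  stable
  step 11. node 5  ⊔preds=⊤  new=⊤  stable

Least fixpoint reached:
  node 0: ⊤
  node 1: +
  node 2: +
  node 3: +
  node 4: ⊤
  node 5: ⊤
  node 6: 0

11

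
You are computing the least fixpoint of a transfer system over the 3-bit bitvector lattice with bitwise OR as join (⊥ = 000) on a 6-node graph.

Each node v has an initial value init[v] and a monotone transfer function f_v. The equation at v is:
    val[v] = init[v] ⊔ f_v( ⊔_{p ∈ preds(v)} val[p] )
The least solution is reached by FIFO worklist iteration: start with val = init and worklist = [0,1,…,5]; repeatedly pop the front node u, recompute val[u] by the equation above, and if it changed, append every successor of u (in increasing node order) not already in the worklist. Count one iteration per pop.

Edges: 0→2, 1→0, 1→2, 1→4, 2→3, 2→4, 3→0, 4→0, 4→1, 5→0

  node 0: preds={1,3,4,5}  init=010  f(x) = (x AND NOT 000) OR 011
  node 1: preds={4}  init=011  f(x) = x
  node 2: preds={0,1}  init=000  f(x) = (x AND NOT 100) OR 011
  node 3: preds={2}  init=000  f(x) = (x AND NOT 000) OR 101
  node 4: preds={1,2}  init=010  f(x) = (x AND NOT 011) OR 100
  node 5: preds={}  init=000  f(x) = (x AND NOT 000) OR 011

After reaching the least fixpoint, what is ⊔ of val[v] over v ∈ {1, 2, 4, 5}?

111

Trace (11 dequeues):
  [1] u=0 | in 011 | out 011 | prev 010 | push {}
  [2] u=1 | in 010 | out 011 | ==
  [3] u=2 | in 011 | out 011 | prev 000 | push {}
  [4] u=3 | in 011 | out 111 | prev 000 | push {0}
  [5] u=4 | in 011 | out 110 | prev 010 | push {1}
  [6] u=5 | in 000 | out 011 | prev 000 | push {}
  [7] u=0 | in 111 | out 111 | prev 011 | push {2}
  [8] u=1 | in 110 | out 111 | prev 011 | push {0,4}
  [9] u=2 | in 111 | out 011 | ==
  [10] u=0 | in 111 | out 111 | ==
  [11] u=4 | in 111 | out 110 | ==

Converged values:
  [0] 111
  [1] 111
  [2] 011
  [3] 111
  [4] 110
  [5] 011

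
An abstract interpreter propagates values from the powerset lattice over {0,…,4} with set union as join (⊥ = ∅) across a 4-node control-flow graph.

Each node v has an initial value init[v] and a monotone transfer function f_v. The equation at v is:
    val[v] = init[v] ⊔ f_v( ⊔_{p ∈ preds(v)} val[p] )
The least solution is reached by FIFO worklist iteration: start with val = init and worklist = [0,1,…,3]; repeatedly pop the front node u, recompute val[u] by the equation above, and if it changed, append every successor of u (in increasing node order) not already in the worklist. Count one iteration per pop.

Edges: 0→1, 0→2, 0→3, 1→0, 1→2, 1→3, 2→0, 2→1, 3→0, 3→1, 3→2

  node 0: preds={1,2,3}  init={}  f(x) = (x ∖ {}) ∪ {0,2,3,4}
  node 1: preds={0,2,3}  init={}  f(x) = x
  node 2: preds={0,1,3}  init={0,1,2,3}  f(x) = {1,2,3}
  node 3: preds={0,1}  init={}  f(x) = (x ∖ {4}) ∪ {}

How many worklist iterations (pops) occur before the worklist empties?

7

Iteration log — 7 steps:
  step 1. node 0  ⊔preds={0,1,2,3}  new={0,1,2,3,4}  old={}  +wl: 
  step 2. node 1  ⊔preds={0,1,2,3,4}  new={0,1,2,3,4}  old={}  +wl: 0
  step 3. node 2  ⊔preds={0,1,2,3,4}  new={0,1,2,3}  stable
  step 4. node 3  ⊔preds={0,1,2,3,4}  new={0,1,2,3}  old={}  +wl: 1,2
  step 5. node 0  ⊔preds={0,1,2,3,4}  new={0,1,2,3,4}  stable
  step 6. node 1  ⊔preds={0,1,2,3,4}  new={0,1,2,3,4}  stable
  step 7. node 2  ⊔preds={0,1,2,3,4}  new={0,1,2,3}  stable

Least fixpoint reached:
  node 0: {0,1,2,3,4}
  node 1: {0,1,2,3,4}
  node 2: {0,1,2,3}
  node 3: {0,1,2,3}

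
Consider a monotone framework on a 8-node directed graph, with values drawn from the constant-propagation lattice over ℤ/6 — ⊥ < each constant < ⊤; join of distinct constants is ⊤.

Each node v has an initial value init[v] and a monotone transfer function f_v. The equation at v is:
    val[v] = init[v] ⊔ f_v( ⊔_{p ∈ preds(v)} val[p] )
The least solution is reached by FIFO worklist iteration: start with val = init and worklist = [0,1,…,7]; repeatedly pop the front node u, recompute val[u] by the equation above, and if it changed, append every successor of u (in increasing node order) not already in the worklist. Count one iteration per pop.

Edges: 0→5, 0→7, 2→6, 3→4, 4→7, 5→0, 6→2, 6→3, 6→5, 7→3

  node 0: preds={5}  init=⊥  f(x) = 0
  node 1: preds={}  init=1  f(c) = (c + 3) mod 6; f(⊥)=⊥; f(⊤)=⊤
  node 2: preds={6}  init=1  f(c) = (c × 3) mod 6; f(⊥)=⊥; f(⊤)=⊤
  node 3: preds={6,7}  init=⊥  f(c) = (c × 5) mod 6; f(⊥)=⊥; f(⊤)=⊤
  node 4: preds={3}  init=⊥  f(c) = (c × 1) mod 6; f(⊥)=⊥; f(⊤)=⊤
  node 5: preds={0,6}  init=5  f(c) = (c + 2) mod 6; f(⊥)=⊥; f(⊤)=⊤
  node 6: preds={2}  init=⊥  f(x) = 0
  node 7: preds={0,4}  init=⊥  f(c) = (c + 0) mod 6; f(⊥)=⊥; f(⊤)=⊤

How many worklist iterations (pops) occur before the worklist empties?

Worklist (15 pops):
  #1 pop 0: in=5 → 0 (was ⊥); enqueue []
  #2 pop 1: in=⊥ → 1 (no change)
  #3 pop 2: in=⊥ → 1 (no change)
  #4 pop 3: in=⊥ → ⊥ (no change)
  #5 pop 4: in=⊥ → ⊥ (no change)
  #6 pop 5: in=0 → ⊤ (was 5); enqueue [0]
  #7 pop 6: in=1 → 0 (was ⊥); enqueue [2,3,5]
  #8 pop 7: in=0 → 0 (was ⊥); enqueue []
  #9 pop 0: in=⊤ → 0 (no change)
  #10 pop 2: in=0 → ⊤ (was 1); enqueue [6]
  #11 pop 3: in=0 → 0 (was ⊥); enqueue [4]
  #12 pop 5: in=0 → ⊤ (no change)
  #13 pop 6: in=⊤ → 0 (no change)
  #14 pop 4: in=0 → 0 (was ⊥); enqueue [7]
  #15 pop 7: in=0 → 0 (no change)

Fixpoint:
  val[0] = 0
  val[1] = 1
  val[2] = ⊤
  val[3] = 0
  val[4] = 0
  val[5] = ⊤
  val[6] = 0
  val[7] = 0

15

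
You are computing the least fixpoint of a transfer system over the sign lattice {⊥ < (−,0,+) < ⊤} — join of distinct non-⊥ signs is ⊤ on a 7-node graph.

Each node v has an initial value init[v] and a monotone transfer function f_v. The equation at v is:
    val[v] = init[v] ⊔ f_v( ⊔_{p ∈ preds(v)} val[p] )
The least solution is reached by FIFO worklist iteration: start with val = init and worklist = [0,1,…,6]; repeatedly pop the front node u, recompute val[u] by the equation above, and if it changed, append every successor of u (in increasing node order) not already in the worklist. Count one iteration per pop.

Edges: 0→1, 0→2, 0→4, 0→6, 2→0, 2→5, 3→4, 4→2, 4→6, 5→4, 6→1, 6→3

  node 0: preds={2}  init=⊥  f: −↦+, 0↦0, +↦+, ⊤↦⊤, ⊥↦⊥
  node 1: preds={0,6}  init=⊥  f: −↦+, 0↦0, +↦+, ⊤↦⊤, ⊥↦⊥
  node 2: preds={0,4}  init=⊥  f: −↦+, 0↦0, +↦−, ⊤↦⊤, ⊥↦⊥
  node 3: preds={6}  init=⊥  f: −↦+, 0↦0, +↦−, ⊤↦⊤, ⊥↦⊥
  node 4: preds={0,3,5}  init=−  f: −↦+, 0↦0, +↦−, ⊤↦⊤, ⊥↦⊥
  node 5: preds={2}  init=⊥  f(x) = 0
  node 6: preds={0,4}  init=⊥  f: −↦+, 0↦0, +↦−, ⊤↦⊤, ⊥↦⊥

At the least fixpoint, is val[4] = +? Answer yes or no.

Worklist (21 pops):
  #1 pop 0: in=⊥ → ⊥ (no change)
  #2 pop 1: in=⊥ → ⊥ (no change)
  #3 pop 2: in=− → + (was ⊥); enqueue [0]
  #4 pop 3: in=⊥ → ⊥ (no change)
  #5 pop 4: in=⊥ → − (no change)
  #6 pop 5: in=+ → 0 (was ⊥); enqueue [4]
  #7 pop 6: in=− → + (was ⊥); enqueue [1,3]
  #8 pop 0: in=+ → + (was ⊥); enqueue [2,6]
  #9 pop 4: in=⊤ → ⊤ (was −); enqueue []
  #10 pop 1: in=+ → + (was ⊥); enqueue []
  #11 pop 3: in=+ → − (was ⊥); enqueue [4]
  #12 pop 2: in=⊤ → ⊤ (was +); enqueue [0,5]
  #13 pop 6: in=⊤ → ⊤ (was +); enqueue [1,3]
  #14 pop 4: in=⊤ → ⊤ (no change)
  #15 pop 0: in=⊤ → ⊤ (was +); enqueue [2,4,6]
  #16 pop 5: in=⊤ → 0 (no change)
  #17 pop 1: in=⊤ → ⊤ (was +); enqueue []
  #18 pop 3: in=⊤ → ⊤ (was −); enqueue []
  #19 pop 2: in=⊤ → ⊤ (no change)
  #20 pop 4: in=⊤ → ⊤ (no change)
  #21 pop 6: in=⊤ → ⊤ (no change)

Fixpoint:
  val[0] = ⊤
  val[1] = ⊤
  val[2] = ⊤
  val[3] = ⊤
  val[4] = ⊤
  val[5] = 0
  val[6] = ⊤

no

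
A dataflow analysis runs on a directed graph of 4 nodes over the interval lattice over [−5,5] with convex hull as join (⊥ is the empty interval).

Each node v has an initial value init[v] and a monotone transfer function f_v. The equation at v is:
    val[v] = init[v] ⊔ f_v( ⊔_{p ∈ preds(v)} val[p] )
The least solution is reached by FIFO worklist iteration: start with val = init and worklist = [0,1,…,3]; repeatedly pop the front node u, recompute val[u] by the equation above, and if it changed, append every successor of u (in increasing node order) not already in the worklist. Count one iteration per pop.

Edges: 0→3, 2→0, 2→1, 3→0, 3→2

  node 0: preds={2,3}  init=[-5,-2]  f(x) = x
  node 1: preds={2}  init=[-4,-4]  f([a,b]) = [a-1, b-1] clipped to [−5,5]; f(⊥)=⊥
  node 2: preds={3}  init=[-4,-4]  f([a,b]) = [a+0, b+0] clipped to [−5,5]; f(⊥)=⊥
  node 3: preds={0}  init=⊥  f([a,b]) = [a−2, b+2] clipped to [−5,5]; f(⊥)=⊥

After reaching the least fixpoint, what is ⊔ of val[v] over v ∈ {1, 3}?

Iteration log — 21 steps:
  step 1. node 0  ⊔preds=[-4,-4]  new=[-5,-2]  stable
  step 2. node 1  ⊔preds=[-4,-4]  new=[-5,-4]  old=[-4,-4]  +wl: 
  step 3. node 2  ⊔preds=⊥  new=[-4,-4]  stable
  step 4. node 3  ⊔preds=[-5,-2]  new=[-5,0]  old=⊥  +wl: 0,2
  step 5. node 0  ⊔preds=[-5,0]  new=[-5,0]  old=[-5,-2]  +wl: 3
  step 6. node 2  ⊔preds=[-5,0]  new=[-5,0]  old=[-4,-4]  +wl: 0,1
  step 7. node 3  ⊔preds=[-5,0]  new=[-5,2]  old=[-5,0]  +wl: 2
  step 8. node 0  ⊔preds=[-5,2]  new=[-5,2]  old=[-5,0]  +wl: 3
  step 9. node 1  ⊔preds=[-5,0]  new=[-5,-1]  old=[-5,-4]  +wl: 
  step 10. node 2  ⊔preds=[-5,2]  new=[-5,2]  old=[-5,0]  +wl: 0,1
  step 11. node 3  ⊔preds=[-5,2]  new=[-5,4]  old=[-5,2]  +wl: 2
  step 12. node 0  ⊔preds=[-5,4]  new=[-5,4]  old=[-5,2]  +wl: 3
  step 13. node 1  ⊔preds=[-5,2]  new=[-5,1]  old=[-5,-1]  +wl: 
  step 14. node 2  ⊔preds=[-5,4]  new=[-5,4]  old=[-5,2]  +wl: 0,1
  step 15. node 3  ⊔preds=[-5,4]  new=[-5,5]  old=[-5,4]  +wl: 2
  step 16. node 0  ⊔preds=[-5,5]  new=[-5,5]  old=[-5,4]  +wl: 3
  step 17. node 1  ⊔preds=[-5,4]  new=[-5,3]  old=[-5,1]  +wl: 
  step 18. node 2  ⊔preds=[-5,5]  new=[-5,5]  old=[-5,4]  +wl: 0,1
  step 19. node 3  ⊔preds=[-5,5]  new=[-5,5]  stable
  step 20. node 0  ⊔preds=[-5,5]  new=[-5,5]  stable
  step 21. node 1  ⊔preds=[-5,5]  new=[-5,4]  old=[-5,3]  +wl: 

Least fixpoint reached:
  node 0: [-5,5]
  node 1: [-5,4]
  node 2: [-5,5]
  node 3: [-5,5]

[-5,5]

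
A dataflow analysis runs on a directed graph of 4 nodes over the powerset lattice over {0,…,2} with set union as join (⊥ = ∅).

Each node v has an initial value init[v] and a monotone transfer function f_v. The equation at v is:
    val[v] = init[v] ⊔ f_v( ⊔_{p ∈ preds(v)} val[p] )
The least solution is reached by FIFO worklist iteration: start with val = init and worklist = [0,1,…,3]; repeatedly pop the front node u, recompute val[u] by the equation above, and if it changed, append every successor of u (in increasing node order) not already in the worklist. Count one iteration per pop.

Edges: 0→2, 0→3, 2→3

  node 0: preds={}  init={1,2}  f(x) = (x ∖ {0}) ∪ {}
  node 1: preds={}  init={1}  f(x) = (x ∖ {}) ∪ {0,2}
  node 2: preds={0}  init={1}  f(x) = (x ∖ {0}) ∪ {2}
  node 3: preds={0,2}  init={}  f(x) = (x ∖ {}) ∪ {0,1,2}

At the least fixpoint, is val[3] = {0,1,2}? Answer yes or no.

Trace (4 dequeues):
  [1] u=0 | in {} | out {1,2} | ==
  [2] u=1 | in {} | out {0,1,2} | prev {1} | push {}
  [3] u=2 | in {1,2} | out {1,2} | prev {1} | push {}
  [4] u=3 | in {1,2} | out {0,1,2} | prev {} | push {}

Converged values:
  [0] {1,2}
  [1] {0,1,2}
  [2] {1,2}
  [3] {0,1,2}

yes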